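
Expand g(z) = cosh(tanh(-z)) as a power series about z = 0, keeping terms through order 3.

Let u equal the inner series; expand the outer function in u and truncate.
g(0) = 1
g′(0) = 0
g′′(0) = 1
g′′′(0) = 0

z^2/2 + 1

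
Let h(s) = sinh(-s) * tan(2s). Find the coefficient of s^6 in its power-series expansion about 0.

-851/180

Expand each factor separately, then convolve coefficients.
h(0) = 0
h′(0) = 0
h′′(0) = -4
h′′′(0) = 0
h^(4)(0) = -72
h^(5)(0) = 0
h^(6)(0) = -3404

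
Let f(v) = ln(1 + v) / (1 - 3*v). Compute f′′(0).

Expand 1/(denominator) as a geometric series and multiply by the numerator's series.
The coefficient of v^2 in the expansion is 5/2, so f′′(0) = 2! * (5/2) = 5.

5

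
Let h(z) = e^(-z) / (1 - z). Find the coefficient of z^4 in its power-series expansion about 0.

3/8

Expand 1/(denominator) as a geometric series and multiply by the numerator's series.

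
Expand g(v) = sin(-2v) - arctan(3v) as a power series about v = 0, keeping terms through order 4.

Combine the two series term by term.
g(0) = 0
g′(0) = -5
g′′(0) = 0
g′′′(0) = 62
g^(4)(0) = 0
Then c_k = g^(k)(0)/k! gives each Taylor coefficient.

31*v^3/3 - 5*v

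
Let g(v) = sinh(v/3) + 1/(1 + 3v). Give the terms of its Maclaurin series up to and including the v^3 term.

Combine the two series term by term.
g(0) = 1
g′(0) = -8/3
g′′(0) = 18
g′′′(0) = -4373/27

-4373*v^3/162 + 9*v^2 - 8*v/3 + 1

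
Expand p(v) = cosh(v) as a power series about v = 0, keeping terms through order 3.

v^2/2 + 1

p(0) = 1
p′(0) = 0
p′′(0) = 1
p′′′(0) = 0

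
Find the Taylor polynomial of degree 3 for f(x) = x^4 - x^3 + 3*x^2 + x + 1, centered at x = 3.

11*(x - 3)^3 + 48*(x - 3)^2 + 100*(x - 3) + 85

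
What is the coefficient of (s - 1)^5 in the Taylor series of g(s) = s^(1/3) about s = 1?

22/729

g(1) = 1
g′(1) = 1/3
g′′(1) = -2/9
g′′′(1) = 10/27
g^(4)(1) = -80/81
g^(5)(1) = 880/243
Then c_k = g^(k)(1)/k! gives each Taylor coefficient.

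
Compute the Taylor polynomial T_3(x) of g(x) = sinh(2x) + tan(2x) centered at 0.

Combine the two series term by term.
g(0) = 0
g′(0) = 4
g′′(0) = 0
g′′′(0) = 24

4*x^3 + 4*x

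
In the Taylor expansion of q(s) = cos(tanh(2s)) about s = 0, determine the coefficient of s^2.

Compose series: expand the inner function first, then feed it into the outer expansion.

-2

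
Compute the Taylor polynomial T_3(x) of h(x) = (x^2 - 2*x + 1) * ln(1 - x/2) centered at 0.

-7*x^3/24 + 7*x^2/8 - x/2

Multiply each power in the prefactor through the base expansion.
h(0) = 0
h′(0) = -1/2
h′′(0) = 7/4
h′′′(0) = -7/4
The Taylor polynomial is Σ h^(k)(0)/k! · x^k.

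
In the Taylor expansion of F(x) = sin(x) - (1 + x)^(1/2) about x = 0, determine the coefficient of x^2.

Add the two expansions coefficient-wise.
F(0) = -1
F′(0) = 1/2
F′′(0) = 1/4
The Taylor polynomial is Σ F^(k)(0)/k! · x^k.

1/8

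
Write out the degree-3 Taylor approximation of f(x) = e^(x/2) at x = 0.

x^3/48 + x^2/8 + x/2 + 1

[x^0] = 1;  [x^1] = 1/2;  [x^2] = 1/8;  [x^3] = 1/48.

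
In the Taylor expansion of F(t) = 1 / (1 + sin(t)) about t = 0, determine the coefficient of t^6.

17/45

Use the geometric series for the reciprocal, then substitute.
F(0) = 1
F′(0) = -1
F′′(0) = 2
F′′′(0) = -5
F^(4)(0) = 16
F^(5)(0) = -61
F^(6)(0) = 272
So c_6 = F^(6)(0)/6! = 17/45.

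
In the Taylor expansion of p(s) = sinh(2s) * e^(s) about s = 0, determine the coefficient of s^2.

Expand each factor separately, then convolve coefficients.
p(0) = 0
p′(0) = 2
p′′(0) = 4
So c_2 = p′′(0)/2! = 2.

2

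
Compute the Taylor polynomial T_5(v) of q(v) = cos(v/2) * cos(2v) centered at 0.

353*v^4/384 - 17*v^2/8 + 1

Write out both Maclaurin series and multiply, keeping only the needed powers.
[v^0] = 1;  [v^1] = 0;  [v^2] = -17/8;  [v^3] = 0;  [v^4] = 353/384;  [v^5] = 0.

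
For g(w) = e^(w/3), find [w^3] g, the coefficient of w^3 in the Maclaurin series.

Compute the successive derivatives at the expansion point and divide by k!.
g(0) = 1
g′(0) = 1/3
g′′(0) = 1/9
g′′′(0) = 1/27
The Taylor polynomial is Σ g^(k)(0)/k! · w^k.

1/162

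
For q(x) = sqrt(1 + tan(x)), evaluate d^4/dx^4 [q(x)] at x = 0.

Compose series: expand the inner function first, then feed it into the outer expansion.
The coefficient of x^4 in the expansion is -47/384, so q^(4)(0) = 4! * (-47/384) = -47/16.

-47/16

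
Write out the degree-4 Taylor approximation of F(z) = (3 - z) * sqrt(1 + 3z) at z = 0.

-1431*z^4/128 + 99*z^3/16 - 39*z^2/8 + 7*z/2 + 3

Shift and add copies of the series according to the polynomial's terms.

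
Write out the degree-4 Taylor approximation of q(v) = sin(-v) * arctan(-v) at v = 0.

-v^4/2 + v^2

Expand each factor separately, then convolve coefficients.
q(0) = 0
q′(0) = 0
q′′(0) = 2
q′′′(0) = 0
q^(4)(0) = -12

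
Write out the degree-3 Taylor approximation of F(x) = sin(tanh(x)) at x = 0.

Let u equal the inner series; expand the outer function in u and truncate.
F(0) = 0
F′(0) = 1
F′′(0) = 0
F′′′(0) = -3
Dividing each by k! gives the coefficients c_0, ..., c_3.

-x^3/2 + x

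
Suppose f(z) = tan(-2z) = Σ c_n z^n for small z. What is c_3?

-8/3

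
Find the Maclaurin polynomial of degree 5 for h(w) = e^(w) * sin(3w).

Take the Cauchy product of the two expansions.
h(0) = 0
h′(0) = 3
h′′(0) = 6
h′′′(0) = -18
h^(4)(0) = -96
h^(5)(0) = -12
Dividing each by k! gives the coefficients c_0, ..., c_5.

-w^5/10 - 4*w^4 - 3*w^3 + 3*w^2 + 3*w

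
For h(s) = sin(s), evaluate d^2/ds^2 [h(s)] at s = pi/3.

The coefficient of (s - pi/3)^2 in the expansion is -sqrt(3)/4, so h′′(pi/3) = 2! * (-sqrt(3)/4) = -sqrt(3)/2.

-sqrt(3)/2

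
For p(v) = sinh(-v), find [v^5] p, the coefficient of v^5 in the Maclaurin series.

-1/120

p(0) = 0
p′(0) = -1
p′′(0) = 0
p′′′(0) = -1
p^(4)(0) = 0
p^(5)(0) = -1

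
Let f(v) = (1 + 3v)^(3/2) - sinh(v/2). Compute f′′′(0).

Expand each term separately and add.
From the series, [v^3] f = -41/24; multiply by 3! = 6 to get -41/4.

-41/4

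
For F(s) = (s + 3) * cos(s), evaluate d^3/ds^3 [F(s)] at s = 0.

-3

Multiply each power in the prefactor through the base expansion.
From the series, [s^3] F = -1/2; multiply by 3! = 6 to get -3.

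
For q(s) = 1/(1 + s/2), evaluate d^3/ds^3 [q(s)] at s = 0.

-3/4

The coefficient of s^3 in the expansion is -1/8, so q′′′(0) = 3! * (-1/8) = -3/4.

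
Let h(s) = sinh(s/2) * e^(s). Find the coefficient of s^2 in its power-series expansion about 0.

1/2

Take the Cauchy product of the two expansions.
[s^0] = 0;  [s^1] = 1/2;  [s^2] = 1/2.
So c_2 = h′′(0)/2! = 1/2.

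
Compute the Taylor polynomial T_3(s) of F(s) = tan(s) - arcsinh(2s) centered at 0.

5*s^3/3 - s

Expand each term separately and add.
F(0) = 0
F′(0) = -1
F′′(0) = 0
F′′′(0) = 10
Dividing each by k! gives the coefficients c_0, ..., c_3.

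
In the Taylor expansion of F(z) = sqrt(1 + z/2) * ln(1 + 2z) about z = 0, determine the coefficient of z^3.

101/48

Write out both Maclaurin series and multiply, keeping only the needed powers.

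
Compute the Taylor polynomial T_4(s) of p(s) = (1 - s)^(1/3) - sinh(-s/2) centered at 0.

Combine the two series term by term.
[s^0] = 1;  [s^1] = 1/6;  [s^2] = -1/9;  [s^3] = -53/1296;  [s^4] = -10/243.

-10*s^4/243 - 53*s^3/1296 - s^2/9 + s/6 + 1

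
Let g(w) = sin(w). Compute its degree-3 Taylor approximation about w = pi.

[(w - pi)^0] = 0;  [(w - pi)^1] = -1;  [(w - pi)^2] = 0;  [(w - pi)^3] = 1/6.

(w - pi)^3/6 - (w - pi)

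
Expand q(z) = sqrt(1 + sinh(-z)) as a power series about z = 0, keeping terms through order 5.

-241*z^5/3840 - 31*z^4/384 - 7*z^3/48 - z^2/8 - z/2 + 1

Substitute the inner expansion into the outer series and collect powers.
q(0) = 1
q′(0) = -1/2
q′′(0) = -1/4
q′′′(0) = -7/8
q^(4)(0) = -31/16
q^(5)(0) = -241/32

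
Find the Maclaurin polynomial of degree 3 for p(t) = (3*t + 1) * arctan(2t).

-8*t^3/3 + 6*t^2 + 2*t

Multiply each power in the prefactor through the base expansion.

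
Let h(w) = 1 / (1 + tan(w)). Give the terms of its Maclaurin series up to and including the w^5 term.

Expand as Σ (-1)^k u^k with u equal to the inner function's series.
[w^0] = 1;  [w^1] = -1;  [w^2] = 1;  [w^3] = -4/3;  [w^4] = 5/3;  [w^5] = -32/15.

-32*w^5/15 + 5*w^4/3 - 4*w^3/3 + w^2 - w + 1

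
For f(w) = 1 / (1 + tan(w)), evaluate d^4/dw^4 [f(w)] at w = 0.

Use the geometric series for the reciprocal, then substitute.
The coefficient of w^4 in the expansion is 5/3, so f^(4)(0) = 4! * (5/3) = 40.

40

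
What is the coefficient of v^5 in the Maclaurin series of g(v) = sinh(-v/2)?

Use the known series and substitute for the argument.
g(0) = 0
g′(0) = -1/2
g′′(0) = 0
g′′′(0) = -1/8
g^(4)(0) = 0
g^(5)(0) = -1/32
So c_5 = g^(5)(0)/5! = -1/3840.

-1/3840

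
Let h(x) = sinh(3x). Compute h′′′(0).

27

Use the known series and substitute for the argument.
The coefficient of x^3 in the expansion is 9/2, so h′′′(0) = 3! * (9/2) = 27.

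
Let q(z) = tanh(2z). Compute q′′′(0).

Compute the successive derivatives at the expansion point and divide by k!.
From the series, [z^3] q = -8/3; multiply by 3! = 6 to get -16.

-16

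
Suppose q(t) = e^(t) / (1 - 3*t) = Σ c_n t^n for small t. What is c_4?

Multiply the numerator's expansion by the denominator's geometric series.
q(0) = 1
q′(0) = 4
q′′(0) = 25
q′′′(0) = 226
q^(4)(0) = 2713

2713/24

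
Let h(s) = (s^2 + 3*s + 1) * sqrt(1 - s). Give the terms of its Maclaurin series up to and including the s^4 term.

Distribute the polynomial across the series and collect like powers.

-45*s^4/128 - 15*s^3/16 - 5*s^2/8 + 5*s/2 + 1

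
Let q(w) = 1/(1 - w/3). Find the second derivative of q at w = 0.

2/9

The coefficient of w^2 in the expansion is 1/9, so q′′(0) = 2! * (1/9) = 2/9.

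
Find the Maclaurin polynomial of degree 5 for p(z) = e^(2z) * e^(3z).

625*z^5/24 + 625*z^4/24 + 125*z^3/6 + 25*z^2/2 + 5*z + 1

Expand each factor separately, then convolve coefficients.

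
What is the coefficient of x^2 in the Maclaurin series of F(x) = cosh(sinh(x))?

1/2

Let u equal the inner series; expand the outer function in u and truncate.
F(0) = 1
F′(0) = 0
F′′(0) = 1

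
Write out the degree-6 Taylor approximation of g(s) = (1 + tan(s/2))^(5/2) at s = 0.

667*s^6/65536 + 505*s^5/24576 + 155*s^4/2048 + 55*s^3/384 + 15*s^2/32 + 5*s/4 + 1

Compose series: expand the inner function first, then feed it into the outer expansion.
g(0) = 1
g′(0) = 5/4
g′′(0) = 15/16
g′′′(0) = 55/64
g^(4)(0) = 465/256
g^(5)(0) = 2525/1024
g^(6)(0) = 30015/4096
Then c_k = g^(k)(0)/k! gives each Taylor coefficient.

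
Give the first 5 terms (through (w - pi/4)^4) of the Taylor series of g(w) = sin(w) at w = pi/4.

g(pi/4) = sqrt(2)/2
g′(pi/4) = sqrt(2)/2
g′′(pi/4) = -sqrt(2)/2
g′′′(pi/4) = -sqrt(2)/2
g^(4)(pi/4) = sqrt(2)/2

sqrt(2)*(w - pi/4)^4/48 - sqrt(2)*(w - pi/4)^3/12 - sqrt(2)*(w - pi/4)^2/4 + sqrt(2)*(w - pi/4)/2 + sqrt(2)/2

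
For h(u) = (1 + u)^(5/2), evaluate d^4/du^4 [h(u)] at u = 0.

-15/16

Differentiate repeatedly and evaluate at the center.
From the series, [u^4] h = -5/128; multiply by 4! = 24 to get -15/16.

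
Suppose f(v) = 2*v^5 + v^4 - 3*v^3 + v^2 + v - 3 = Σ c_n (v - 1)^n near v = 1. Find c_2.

18

Differentiate repeatedly and evaluate at the center.
f(1) = -1
f′(1) = 8
f′′(1) = 36
So c_2 = f′′(1)/2! = 18.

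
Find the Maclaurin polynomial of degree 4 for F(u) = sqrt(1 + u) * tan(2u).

35*u^4/24 + 29*u^3/12 + u^2 + 2*u

Write out both Maclaurin series and multiply, keeping only the needed powers.
F(0) = 0
F′(0) = 2
F′′(0) = 2
F′′′(0) = 29/2
F^(4)(0) = 35
Then c_k = F^(k)(0)/k! gives each Taylor coefficient.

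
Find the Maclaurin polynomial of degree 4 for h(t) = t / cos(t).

Divide the numerator series by the denominator series (power-series long division).
[t^0] = 0;  [t^1] = 1;  [t^2] = 0;  [t^3] = 1/2;  [t^4] = 0.

t^3/2 + t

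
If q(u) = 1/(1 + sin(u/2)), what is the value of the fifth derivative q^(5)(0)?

Compose series: expand the inner function first, then feed it into the outer expansion.
The coefficient of u^5 in the expansion is -61/3840, so q^(5)(0) = 5! * (-61/3840) = -61/32.

-61/32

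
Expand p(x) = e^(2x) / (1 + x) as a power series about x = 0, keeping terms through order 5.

Expand each factor separately, then convolve coefficients.
[x^0] = 1;  [x^1] = 1;  [x^2] = 1;  [x^3] = 1/3;  [x^4] = 1/3;  [x^5] = -1/15.

-x^5/15 + x^4/3 + x^3/3 + x^2 + x + 1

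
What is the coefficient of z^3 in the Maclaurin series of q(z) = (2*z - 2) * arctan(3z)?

18

Shift and add copies of the series according to the polynomial's terms.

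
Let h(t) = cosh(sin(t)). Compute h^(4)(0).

-3

Plug the Maclaurin series of the inner function into that of the outer and collect terms.
The coefficient of t^4 in the expansion is -1/8, so h^(4)(0) = 4! * (-1/8) = -3.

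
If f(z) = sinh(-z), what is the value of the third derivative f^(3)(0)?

-1

Use the known series and substitute for the argument.
The coefficient of z^3 in the expansion is -1/6, so f′′′(0) = 3! * (-1/6) = -1.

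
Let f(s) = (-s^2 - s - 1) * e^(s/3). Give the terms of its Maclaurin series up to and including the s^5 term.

Distribute the polynomial across the series and collect like powers.
f(0) = -1
f′(0) = -4/3
f′′(0) = -25/9
f′′′(0) = -64/27
f^(4)(0) = -121/81
f^(5)(0) = -196/243
Dividing each by k! gives the coefficients c_0, ..., c_5.

-49*s^5/7290 - 121*s^4/1944 - 32*s^3/81 - 25*s^2/18 - 4*s/3 - 1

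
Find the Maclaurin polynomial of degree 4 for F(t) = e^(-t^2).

Differentiate repeatedly and evaluate at the center.
[t^0] = 1;  [t^1] = 0;  [t^2] = -1;  [t^3] = 0;  [t^4] = 1/2.

t^4/2 - t^2 + 1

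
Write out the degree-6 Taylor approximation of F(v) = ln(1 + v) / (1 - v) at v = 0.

Take the Cauchy product of the two expansions.
F(0) = 0
F′(0) = 1
F′′(0) = 1
F′′′(0) = 5
F^(4)(0) = 14
F^(5)(0) = 94
F^(6)(0) = 444

37*v^6/60 + 47*v^5/60 + 7*v^4/12 + 5*v^3/6 + v^2/2 + v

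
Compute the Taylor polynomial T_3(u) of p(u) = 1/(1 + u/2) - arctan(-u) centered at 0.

-11*u^3/24 + u^2/4 + u/2 + 1

Expand each term separately and add.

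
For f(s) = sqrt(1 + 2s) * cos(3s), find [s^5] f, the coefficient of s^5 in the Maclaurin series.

Expand each factor separately, then convolve coefficients.
f(0) = 1
f′(0) = 1
f′′(0) = -10
f′′′(0) = -24
f^(4)(0) = 120
f^(5)(0) = 240
So c_5 = f^(5)(0)/5! = 2.

2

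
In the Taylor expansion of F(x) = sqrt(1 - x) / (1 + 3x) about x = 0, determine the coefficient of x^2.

Take the Cauchy product of the two expansions.

83/8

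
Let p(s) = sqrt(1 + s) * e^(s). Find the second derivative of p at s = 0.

Expand each factor separately, then convolve coefficients.
The coefficient of s^2 in the expansion is 7/8, so p′′(0) = 2! * (7/8) = 7/4.

7/4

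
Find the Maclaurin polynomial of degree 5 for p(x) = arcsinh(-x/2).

Differentiate repeatedly and evaluate at the center.
p(0) = 0
p′(0) = -1/2
p′′(0) = 0
p′′′(0) = 1/8
p^(4)(0) = 0
p^(5)(0) = -9/32

-3*x^5/1280 + x^3/48 - x/2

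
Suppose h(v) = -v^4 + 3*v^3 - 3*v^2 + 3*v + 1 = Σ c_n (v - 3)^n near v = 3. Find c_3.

Compute the successive derivatives at the expansion point and divide by k!.

-9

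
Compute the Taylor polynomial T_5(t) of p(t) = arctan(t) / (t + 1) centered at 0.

Use 1/(1 - r) = Σ r^k on the denominator, then take the Cauchy product.

13*t^5/15 - 2*t^4/3 + 2*t^3/3 - t^2 + t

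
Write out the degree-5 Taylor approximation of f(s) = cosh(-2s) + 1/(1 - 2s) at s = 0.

Add the two expansions coefficient-wise.

32*s^5 + 50*s^4/3 + 8*s^3 + 6*s^2 + 2*s + 2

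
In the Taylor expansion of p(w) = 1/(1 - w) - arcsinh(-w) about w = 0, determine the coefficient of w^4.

Add the two expansions coefficient-wise.
[w^0] = 1;  [w^1] = 2;  [w^2] = 1;  [w^3] = 5/6;  [w^4] = 1.

1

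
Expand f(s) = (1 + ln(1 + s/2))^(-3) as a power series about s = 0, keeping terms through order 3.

-17*s^3/8 + 15*s^2/8 - 3*s/2 + 1

Plug the Maclaurin series of the inner function into that of the outer and collect terms.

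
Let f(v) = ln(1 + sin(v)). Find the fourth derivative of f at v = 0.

Let u equal the inner series; expand the outer function in u and truncate.
The coefficient of v^4 in the expansion is -1/12, so f^(4)(0) = 4! * (-1/12) = -2.

-2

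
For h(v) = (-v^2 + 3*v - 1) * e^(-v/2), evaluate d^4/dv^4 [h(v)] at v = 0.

-73/16

Multiply each power in the prefactor through the base expansion.
From the series, [v^4] h = -73/384; multiply by 4! = 24 to get -73/16.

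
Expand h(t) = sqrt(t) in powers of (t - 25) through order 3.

(t - 25)^3/50000 - (t - 25)^2/1000 + (t - 25)/10 + 5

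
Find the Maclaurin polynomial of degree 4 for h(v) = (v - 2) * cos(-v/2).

Multiply each power in the prefactor through the base expansion.
h(0) = -2
h′(0) = 1
h′′(0) = 1/2
h′′′(0) = -3/4
h^(4)(0) = -1/8
Dividing each by k! gives the coefficients c_0, ..., c_4.

-v^4/192 - v^3/8 + v^2/4 + v - 2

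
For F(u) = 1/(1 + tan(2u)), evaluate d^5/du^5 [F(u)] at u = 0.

-8192

Plug the Maclaurin series of the inner function into that of the outer and collect terms.
The coefficient of u^5 in the expansion is -1024/15, so F^(5)(0) = 5! * (-1024/15) = -8192.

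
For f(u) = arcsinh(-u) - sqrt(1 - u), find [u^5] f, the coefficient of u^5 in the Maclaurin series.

Add the two expansions coefficient-wise.

-61/1280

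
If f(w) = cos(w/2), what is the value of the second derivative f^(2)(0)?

-1/4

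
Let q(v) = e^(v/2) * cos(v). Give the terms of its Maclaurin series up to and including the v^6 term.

13*v^6/5120 + 41*v^5/3840 - 7*v^4/384 - 11*v^3/48 - 3*v^2/8 + v/2 + 1

Expand each factor separately, then convolve coefficients.
[v^0] = 1;  [v^1] = 1/2;  [v^2] = -3/8;  [v^3] = -11/48;  [v^4] = -7/384;  [v^5] = 41/3840;  [v^6] = 13/5120.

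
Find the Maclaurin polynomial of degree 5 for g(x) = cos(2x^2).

1 - 2*x^4

g(0) = 1
g′(0) = 0
g′′(0) = 0
g′′′(0) = 0
g^(4)(0) = -48
g^(5)(0) = 0
Dividing each by k! gives the coefficients c_0, ..., c_5.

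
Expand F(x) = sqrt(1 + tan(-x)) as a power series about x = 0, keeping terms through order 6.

Let u equal the inner series; expand the outer function in u and truncate.
F(0) = 1
F′(0) = -1/2
F′′(0) = -1/4
F′′′(0) = -11/8
F^(4)(0) = -47/16
F^(5)(0) = -601/32
F^(6)(0) = -5521/64
Dividing each by k! gives the coefficients c_0, ..., c_6.

-5521*x^6/46080 - 601*x^5/3840 - 47*x^4/384 - 11*x^3/48 - x^2/8 - x/2 + 1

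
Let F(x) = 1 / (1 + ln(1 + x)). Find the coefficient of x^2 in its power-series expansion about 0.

Use the geometric series for the reciprocal, then substitute.
F(0) = 1
F′(0) = -1
F′′(0) = 3
Then c_k = F^(k)(0)/k! gives each Taylor coefficient.

3/2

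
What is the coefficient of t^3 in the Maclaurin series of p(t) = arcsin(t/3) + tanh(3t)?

-1457/162

Expand each term separately and add.
p(0) = 0
p′(0) = 10/3
p′′(0) = 0
p′′′(0) = -1457/27
So c_3 = p′′′(0)/3! = -1457/162.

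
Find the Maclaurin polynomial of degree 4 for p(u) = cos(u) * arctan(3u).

Multiply the two series term by term and collect like powers.
[u^0] = 0;  [u^1] = 3;  [u^2] = 0;  [u^3] = -21/2;  [u^4] = 0.

-21*u^3/2 + 3*u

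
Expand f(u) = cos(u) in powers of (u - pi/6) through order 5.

-(u - pi/6)^5/240 + sqrt(3)*(u - pi/6)^4/48 + (u - pi/6)^3/12 - sqrt(3)*(u - pi/6)^2/4 - (u - pi/6)/2 + sqrt(3)/2

Apply the Taylor formula c_k = f^(k)(a)/k!.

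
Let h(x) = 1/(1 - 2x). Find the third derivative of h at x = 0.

48

From the series, [x^3] h = 8; multiply by 3! = 6 to get 48.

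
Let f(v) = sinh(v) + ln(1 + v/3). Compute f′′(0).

-1/9

Combine the two series term by term.
The coefficient of v^2 in the expansion is -1/18, so f′′(0) = 2! * (-1/18) = -1/9.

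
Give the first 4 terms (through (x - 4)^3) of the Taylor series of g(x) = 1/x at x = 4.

-(x - 4)^3/256 + (x - 4)^2/64 - (x - 4)/16 + 1/4

g(4) = 1/4
g′(4) = -1/16
g′′(4) = 1/32
g′′′(4) = -3/128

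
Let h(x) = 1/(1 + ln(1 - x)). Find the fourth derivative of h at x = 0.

Substitute the inner expansion into the outer series and collect powers.
The coefficient of x^4 in the expansion is 11/3, so h^(4)(0) = 4! * (11/3) = 88.

88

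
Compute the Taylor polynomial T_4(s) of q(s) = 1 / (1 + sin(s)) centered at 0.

Expand as Σ (-1)^k u^k with u equal to the inner function's series.
[s^0] = 1;  [s^1] = -1;  [s^2] = 1;  [s^3] = -5/6;  [s^4] = 2/3.

2*s^4/3 - 5*s^3/6 + s^2 - s + 1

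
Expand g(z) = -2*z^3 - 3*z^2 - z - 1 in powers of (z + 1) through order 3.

g(-1) = -1
g′(-1) = -1
g′′(-1) = 6
g′′′(-1) = -12
The Taylor polynomial is Σ g^(k)(-1)/k! · (z + 1)^k.

-2*(z + 1)^3 + 3*(z + 1)^2 - (z + 1) - 1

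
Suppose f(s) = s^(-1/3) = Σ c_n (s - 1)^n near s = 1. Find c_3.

Apply the Taylor formula c_k = f^(k)(a)/k!.

-14/81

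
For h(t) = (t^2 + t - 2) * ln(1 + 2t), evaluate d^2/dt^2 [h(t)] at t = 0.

Distribute the polynomial across the series and collect like powers.
The coefficient of t^2 in the expansion is 6, so h′′(0) = 2! * (6) = 12.

12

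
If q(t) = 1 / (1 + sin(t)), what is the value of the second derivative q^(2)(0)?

2

Use the geometric series for the reciprocal, then substitute.
The coefficient of t^2 in the expansion is 1, so q′′(0) = 2! * (1) = 2.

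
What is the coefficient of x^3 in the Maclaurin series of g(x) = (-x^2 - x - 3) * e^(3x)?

Shift and add copies of the series according to the polynomial's terms.
g(0) = -3
g′(0) = -10
g′′(0) = -35
g′′′(0) = -126

-21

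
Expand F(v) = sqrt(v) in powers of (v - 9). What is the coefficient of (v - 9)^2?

-1/216

c_2 = F′′(9)/2! = -1/216.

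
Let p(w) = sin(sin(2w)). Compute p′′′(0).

Substitute the inner expansion into the outer series and collect powers.
The coefficient of w^3 in the expansion is -8/3, so p′′′(0) = 3! * (-8/3) = -16.

-16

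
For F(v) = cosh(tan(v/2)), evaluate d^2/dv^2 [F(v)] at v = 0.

1/4

Plug the Maclaurin series of the inner function into that of the outer and collect terms.
The coefficient of v^2 in the expansion is 1/8, so F′′(0) = 2! * (1/8) = 1/4.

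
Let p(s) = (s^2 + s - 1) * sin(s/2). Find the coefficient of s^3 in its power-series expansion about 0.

Distribute the polynomial across the series and collect like powers.
[s^0] = 0;  [s^1] = -1/2;  [s^2] = 1/2;  [s^3] = 25/48.
So c_3 = p′′′(0)/3! = 25/48.

25/48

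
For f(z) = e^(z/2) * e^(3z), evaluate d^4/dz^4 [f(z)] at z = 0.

2401/16

Multiply the two series term by term and collect like powers.
From the series, [z^4] f = 2401/384; multiply by 4! = 24 to get 2401/16.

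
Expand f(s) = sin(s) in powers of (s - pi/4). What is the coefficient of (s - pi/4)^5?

f(pi/4) = sqrt(2)/2
f′(pi/4) = sqrt(2)/2
f′′(pi/4) = -sqrt(2)/2
f′′′(pi/4) = -sqrt(2)/2
f^(4)(pi/4) = sqrt(2)/2
f^(5)(pi/4) = sqrt(2)/2
So c_5 = f^(5)(pi/4)/5! = sqrt(2)/240.

sqrt(2)/240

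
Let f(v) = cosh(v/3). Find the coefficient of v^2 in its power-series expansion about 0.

1/18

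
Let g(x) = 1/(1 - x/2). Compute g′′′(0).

3/4

The coefficient of x^3 in the expansion is 1/8, so g′′′(0) = 3! * (1/8) = 3/4.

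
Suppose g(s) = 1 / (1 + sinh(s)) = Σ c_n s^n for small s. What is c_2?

Expand as Σ (-1)^k u^k with u equal to the inner function's series.

1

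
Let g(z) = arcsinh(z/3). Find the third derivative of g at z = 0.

-1/27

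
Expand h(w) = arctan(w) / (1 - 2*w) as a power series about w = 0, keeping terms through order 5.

223*w^5/15 + 22*w^4/3 + 11*w^3/3 + 2*w^2 + w

Multiply the numerator's expansion by the denominator's geometric series.
[w^0] = 0;  [w^1] = 1;  [w^2] = 2;  [w^3] = 11/3;  [w^4] = 22/3;  [w^5] = 223/15.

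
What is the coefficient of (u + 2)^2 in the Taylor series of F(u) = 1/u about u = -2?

Apply the Taylor formula c_k = f^(k)(a)/k!.

-1/8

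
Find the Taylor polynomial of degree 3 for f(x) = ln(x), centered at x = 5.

Use the known series and substitute for the argument.
[(x - 5)^0] = ln(5);  [(x - 5)^1] = 1/5;  [(x - 5)^2] = -1/50;  [(x - 5)^3] = 1/375.

(x - 5)^3/375 - (x - 5)^2/50 + (x - 5)/5 + ln(5)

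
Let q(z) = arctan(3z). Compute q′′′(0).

-54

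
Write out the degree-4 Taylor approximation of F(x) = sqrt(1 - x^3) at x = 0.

Differentiate repeatedly and evaluate at the center.
[x^0] = 1;  [x^1] = 0;  [x^2] = 0;  [x^3] = -1/2;  [x^4] = 0.

1 - x^3/2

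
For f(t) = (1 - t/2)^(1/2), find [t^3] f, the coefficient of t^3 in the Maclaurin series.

Use the known series and substitute for the argument.
f(0) = 1
f′(0) = -1/4
f′′(0) = -1/16
f′′′(0) = -3/64
So c_3 = f′′′(0)/3! = -1/128.

-1/128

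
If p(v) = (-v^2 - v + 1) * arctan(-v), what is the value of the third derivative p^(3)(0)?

8

Distribute the polynomial across the series and collect like powers.
The coefficient of v^3 in the expansion is 4/3, so p′′′(0) = 3! * (4/3) = 8.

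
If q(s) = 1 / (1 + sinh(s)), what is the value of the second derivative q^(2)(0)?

2

Write 1/(1+u) = 1 - u + u^2 - u^3 + ... and substitute the series for u.
The coefficient of s^2 in the expansion is 1, so q′′(0) = 2! * (1) = 2.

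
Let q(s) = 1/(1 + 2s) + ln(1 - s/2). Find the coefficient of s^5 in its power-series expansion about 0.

Expand each term separately and add.
q(0) = 1
q′(0) = -5/2
q′′(0) = 31/4
q′′′(0) = -193/4
q^(4)(0) = 3069/8
q^(5)(0) = -15363/4

-5121/160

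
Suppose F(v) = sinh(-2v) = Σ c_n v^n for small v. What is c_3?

-4/3

[v^0] = 0;  [v^1] = -2;  [v^2] = 0;  [v^3] = -4/3.
So c_3 = F′′′(0)/3! = -4/3.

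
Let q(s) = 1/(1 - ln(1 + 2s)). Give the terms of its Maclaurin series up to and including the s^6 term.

152*s^6/45 + 56*s^5/15 + 8*s^4/3 + 8*s^3/3 + 2*s^2 + 2*s + 1

Compose series: expand the inner function first, then feed it into the outer expansion.
q(0) = 1
q′(0) = 2
q′′(0) = 4
q′′′(0) = 16
q^(4)(0) = 64
q^(5)(0) = 448
q^(6)(0) = 2432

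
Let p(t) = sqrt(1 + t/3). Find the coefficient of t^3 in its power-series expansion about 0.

p(0) = 1
p′(0) = 1/6
p′′(0) = -1/36
p′′′(0) = 1/72
Then c_k = p^(k)(0)/k! gives each Taylor coefficient.

1/432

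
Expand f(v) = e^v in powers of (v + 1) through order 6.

Use the known series and substitute for the argument.
f(-1) = e^(-1)
f′(-1) = e^(-1)
f′′(-1) = e^(-1)
f′′′(-1) = e^(-1)
f^(4)(-1) = e^(-1)
f^(5)(-1) = e^(-1)
f^(6)(-1) = e^(-1)

(v + 1)^6*e^(-1)/720 + (v + 1)^5*e^(-1)/120 + (v + 1)^4*e^(-1)/24 + (v + 1)^3*e^(-1)/6 + (v + 1)^2*e^(-1)/2 + (v + 1)*e^(-1) + e^(-1)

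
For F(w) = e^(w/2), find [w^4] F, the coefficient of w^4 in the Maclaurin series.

1/384

Compute the successive derivatives at the expansion point and divide by k!.
So c_4 = F^(4)(0)/4! = 1/384.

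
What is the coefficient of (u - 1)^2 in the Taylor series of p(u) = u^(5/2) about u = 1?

15/8

p(1) = 1
p′(1) = 5/2
p′′(1) = 15/4
So c_2 = p′′(1)/2! = 15/8.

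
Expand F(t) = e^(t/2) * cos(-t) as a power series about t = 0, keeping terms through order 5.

41*t^5/3840 - 7*t^4/384 - 11*t^3/48 - 3*t^2/8 + t/2 + 1

Expand each factor separately, then convolve coefficients.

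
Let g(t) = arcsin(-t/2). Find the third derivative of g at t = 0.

Apply the Taylor formula c_k = f^(k)(a)/k!.
The coefficient of t^3 in the expansion is -1/48, so g′′′(0) = 3! * (-1/48) = -1/8.

-1/8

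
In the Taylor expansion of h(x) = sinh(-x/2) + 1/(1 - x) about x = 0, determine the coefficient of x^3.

47/48

Expand each term separately and add.
So c_3 = h′′′(0)/3! = 47/48.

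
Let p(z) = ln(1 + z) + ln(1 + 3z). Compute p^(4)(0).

-492

Expand each term separately and add.
The coefficient of z^4 in the expansion is -41/2, so p^(4)(0) = 4! * (-41/2) = -492.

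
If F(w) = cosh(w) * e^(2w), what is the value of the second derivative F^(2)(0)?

Take the Cauchy product of the two expansions.
The coefficient of w^2 in the expansion is 5/2, so F′′(0) = 2! * (5/2) = 5.

5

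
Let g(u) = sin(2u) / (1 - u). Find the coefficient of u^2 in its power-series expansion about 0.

Take the Cauchy product of the two expansions.
g(0) = 0
g′(0) = 2
g′′(0) = 4

2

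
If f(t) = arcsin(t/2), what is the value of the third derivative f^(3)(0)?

Compute the successive derivatives at the expansion point and divide by k!.
From the series, [t^3] f = 1/48; multiply by 3! = 6 to get 1/8.

1/8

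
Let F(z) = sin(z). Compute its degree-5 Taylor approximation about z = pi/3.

F(pi/3) = sqrt(3)/2
F′(pi/3) = 1/2
F′′(pi/3) = -sqrt(3)/2
F′′′(pi/3) = -1/2
F^(4)(pi/3) = sqrt(3)/2
F^(5)(pi/3) = 1/2
Dividing each by k! gives the coefficients c_0, ..., c_5.

(z - pi/3)^5/240 + sqrt(3)*(z - pi/3)^4/48 - (z - pi/3)^3/12 - sqrt(3)*(z - pi/3)^2/4 + (z - pi/3)/2 + sqrt(3)/2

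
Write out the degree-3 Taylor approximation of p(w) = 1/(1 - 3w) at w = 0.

Differentiate repeatedly and evaluate at the center.
p(0) = 1
p′(0) = 3
p′′(0) = 18
p′′′(0) = 162
The Taylor polynomial is Σ p^(k)(0)/k! · w^k.

27*w^3 + 9*w^2 + 3*w + 1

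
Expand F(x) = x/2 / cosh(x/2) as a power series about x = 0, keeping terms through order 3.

-x^3/16 + x/2

Invert the denominator's series and multiply.
F(0) = 0
F′(0) = 1/2
F′′(0) = 0
F′′′(0) = -3/8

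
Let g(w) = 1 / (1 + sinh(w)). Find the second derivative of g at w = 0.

2

Use the geometric series for the reciprocal, then substitute.
The coefficient of w^2 in the expansion is 1, so g′′(0) = 2! * (1) = 2.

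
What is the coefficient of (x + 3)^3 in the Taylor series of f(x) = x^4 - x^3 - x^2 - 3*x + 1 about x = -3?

-13

f(-3) = 109
f′(-3) = -132
f′′(-3) = 124
f′′′(-3) = -78
So c_3 = f′′′(-3)/3! = -13.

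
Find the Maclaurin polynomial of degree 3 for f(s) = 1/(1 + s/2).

f(0) = 1
f′(0) = -1/2
f′′(0) = 1/2
f′′′(0) = -3/4
Dividing each by k! gives the coefficients c_0, ..., c_3.

-s^3/8 + s^2/4 - s/2 + 1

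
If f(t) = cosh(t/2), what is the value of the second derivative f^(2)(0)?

1/4

The coefficient of t^2 in the expansion is 1/8, so f′′(0) = 2! * (1/8) = 1/4.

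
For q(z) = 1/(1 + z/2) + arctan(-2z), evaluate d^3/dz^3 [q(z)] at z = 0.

61/4

Expand each term separately and add.
The coefficient of z^3 in the expansion is 61/24, so q′′′(0) = 3! * (61/24) = 61/4.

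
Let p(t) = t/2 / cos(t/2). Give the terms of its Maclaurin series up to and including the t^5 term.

5*t^5/768 + t^3/16 + t/2

Divide the numerator series by the denominator series (power-series long division).
p(0) = 0
p′(0) = 1/2
p′′(0) = 0
p′′′(0) = 3/8
p^(4)(0) = 0
p^(5)(0) = 25/32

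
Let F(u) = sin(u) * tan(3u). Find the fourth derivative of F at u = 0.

Write out both Maclaurin series and multiply, keeping only the needed powers.
From the series, [u^4] F = 17/2; multiply by 4! = 24 to get 204.

204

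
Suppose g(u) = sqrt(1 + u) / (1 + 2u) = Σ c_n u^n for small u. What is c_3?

-91/16

Take the Cauchy product of the two expansions.
g(0) = 1
g′(0) = -3/2
g′′(0) = 23/4
g′′′(0) = -273/8
Then c_k = g^(k)(0)/k! gives each Taylor coefficient.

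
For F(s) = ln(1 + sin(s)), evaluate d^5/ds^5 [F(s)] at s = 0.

Compose series: expand the inner function first, then feed it into the outer expansion.
From the series, [s^5] F = 1/24; multiply by 5! = 120 to get 5.

5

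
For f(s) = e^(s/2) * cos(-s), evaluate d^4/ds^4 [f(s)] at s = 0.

-7/16

Take the Cauchy product of the two expansions.
The coefficient of s^4 in the expansion is -7/384, so f^(4)(0) = 4! * (-7/384) = -7/16.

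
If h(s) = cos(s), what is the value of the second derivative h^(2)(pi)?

From the series, [(s - pi)^2] h = 1/2; multiply by 2! = 2 to get 1.

1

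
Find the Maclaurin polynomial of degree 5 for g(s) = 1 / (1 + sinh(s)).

-181*s^5/120 + 4*s^4/3 - 7*s^3/6 + s^2 - s + 1

Write 1/(1+u) = 1 - u + u^2 - u^3 + ... and substitute the series for u.
g(0) = 1
g′(0) = -1
g′′(0) = 2
g′′′(0) = -7
g^(4)(0) = 32
g^(5)(0) = -181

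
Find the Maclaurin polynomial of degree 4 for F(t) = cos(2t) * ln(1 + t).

3*t^4/4 - 5*t^3/3 - t^2/2 + t

Write out both Maclaurin series and multiply, keeping only the needed powers.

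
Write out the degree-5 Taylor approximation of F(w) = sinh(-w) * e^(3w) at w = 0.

-62*w^5/15 - 5*w^4 - 14*w^3/3 - 3*w^2 - w

Multiply the two series term by term and collect like powers.
F(0) = 0
F′(0) = -1
F′′(0) = -6
F′′′(0) = -28
F^(4)(0) = -120
F^(5)(0) = -496
Dividing each by k! gives the coefficients c_0, ..., c_5.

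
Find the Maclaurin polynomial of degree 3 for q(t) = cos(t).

1 - t^2/2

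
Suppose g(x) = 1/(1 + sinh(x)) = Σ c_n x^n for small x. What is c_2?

Plug the Maclaurin series of the inner function into that of the outer and collect terms.
g(0) = 1
g′(0) = -1
g′′(0) = 2

1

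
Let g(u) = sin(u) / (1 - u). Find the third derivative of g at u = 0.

5

Multiply the two series term by term and collect like powers.
The coefficient of u^3 in the expansion is 5/6, so g′′′(0) = 3! * (5/6) = 5.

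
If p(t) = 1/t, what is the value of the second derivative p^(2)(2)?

1/4

The coefficient of (t - 2)^2 in the expansion is 1/8, so p′′(2) = 2! * (1/8) = 1/4.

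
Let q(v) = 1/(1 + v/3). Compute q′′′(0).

Use the known series and substitute for the argument.
The coefficient of v^3 in the expansion is -1/27, so q′′′(0) = 3! * (-1/27) = -2/9.

-2/9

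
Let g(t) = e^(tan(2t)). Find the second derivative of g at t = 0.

Plug the Maclaurin series of the inner function into that of the outer and collect terms.
The coefficient of t^2 in the expansion is 2, so g′′(0) = 2! * (2) = 4.

4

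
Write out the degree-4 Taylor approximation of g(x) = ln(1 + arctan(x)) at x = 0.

x^4/12 - x^2/2 + x

Let u equal the inner series; expand the outer function in u and truncate.
g(0) = 0
g′(0) = 1
g′′(0) = -1
g′′′(0) = 0
g^(4)(0) = 2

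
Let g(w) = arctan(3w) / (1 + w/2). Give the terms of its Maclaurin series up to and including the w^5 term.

3723*w^5/80 + 33*w^4/8 - 33*w^3/4 - 3*w^2/2 + 3*w

Expand each factor separately, then convolve coefficients.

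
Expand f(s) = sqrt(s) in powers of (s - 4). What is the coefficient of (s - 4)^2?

-1/64

f(4) = 2
f′(4) = 1/4
f′′(4) = -1/32
Dividing each by k! gives the coefficients c_0, ..., c_2.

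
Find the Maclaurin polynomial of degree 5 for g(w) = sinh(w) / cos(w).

Invert the denominator's series and multiply.
g(0) = 0
g′(0) = 1
g′′(0) = 0
g′′′(0) = 4
g^(4)(0) = 0
g^(5)(0) = 36
The Taylor polynomial is Σ g^(k)(0)/k! · w^k.

3*w^5/10 + 2*w^3/3 + w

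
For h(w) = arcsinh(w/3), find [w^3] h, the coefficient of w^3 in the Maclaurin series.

h(0) = 0
h′(0) = 1/3
h′′(0) = 0
h′′′(0) = -1/27
So c_3 = h′′′(0)/3! = -1/162.

-1/162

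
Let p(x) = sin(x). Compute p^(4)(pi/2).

1

The coefficient of (x - pi/2)^4 in the expansion is 1/24, so p^(4)(pi/2) = 4! * (1/24) = 1.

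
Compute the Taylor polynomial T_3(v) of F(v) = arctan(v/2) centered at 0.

-v^3/24 + v/2

Use the known series and substitute for the argument.
[v^0] = 0;  [v^1] = 1/2;  [v^2] = 0;  [v^3] = -1/24.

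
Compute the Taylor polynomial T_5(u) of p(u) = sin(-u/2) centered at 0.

p(0) = 0
p′(0) = -1/2
p′′(0) = 0
p′′′(0) = 1/8
p^(4)(0) = 0
p^(5)(0) = -1/32
The Taylor polynomial is Σ p^(k)(0)/k! · u^k.

-u^5/3840 + u^3/48 - u/2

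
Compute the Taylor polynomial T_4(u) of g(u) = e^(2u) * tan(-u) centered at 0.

Expand each factor separately, then convolve coefficients.
[u^0] = 0;  [u^1] = -1;  [u^2] = -2;  [u^3] = -7/3;  [u^4] = -2.

-2*u^4 - 7*u^3/3 - 2*u^2 - u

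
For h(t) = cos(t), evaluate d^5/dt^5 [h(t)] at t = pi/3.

-sqrt(3)/2

Differentiate repeatedly and evaluate at the center.
The coefficient of (t - pi/3)^5 in the expansion is -sqrt(3)/240, so h^(5)(pi/3) = 5! * (-sqrt(3)/240) = -sqrt(3)/2.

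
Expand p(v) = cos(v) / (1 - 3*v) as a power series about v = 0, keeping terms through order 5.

1837*v^5/8 + 1837*v^4/24 + 51*v^3/2 + 17*v^2/2 + 3*v + 1

Expand 1/(denominator) as a geometric series and multiply by the numerator's series.
[v^0] = 1;  [v^1] = 3;  [v^2] = 17/2;  [v^3] = 51/2;  [v^4] = 1837/24;  [v^5] = 1837/8.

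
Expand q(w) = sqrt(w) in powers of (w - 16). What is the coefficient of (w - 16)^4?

q(16) = 4
q′(16) = 1/8
q′′(16) = -1/256
q′′′(16) = 3/8192
q^(4)(16) = -15/262144
The Taylor polynomial is Σ q^(k)(16)/k! · (w - 16)^k.

-5/2097152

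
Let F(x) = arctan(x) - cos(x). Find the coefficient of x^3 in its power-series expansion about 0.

-1/3

Expand each term separately and add.
F(0) = -1
F′(0) = 1
F′′(0) = 1
F′′′(0) = -2
So c_3 = F′′′(0)/3! = -1/3.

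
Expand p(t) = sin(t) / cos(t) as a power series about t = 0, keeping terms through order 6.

Invert the denominator's series and multiply.
[t^0] = 0;  [t^1] = 1;  [t^2] = 0;  [t^3] = 1/3;  [t^4] = 0;  [t^5] = 2/15;  [t^6] = 0.

2*t^5/15 + t^3/3 + t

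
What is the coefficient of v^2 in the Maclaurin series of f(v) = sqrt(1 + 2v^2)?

Apply the Taylor formula c_k = f^(k)(a)/k!.
[v^0] = 1;  [v^1] = 0;  [v^2] = 1.
So c_2 = f′′(0)/2! = 1.

1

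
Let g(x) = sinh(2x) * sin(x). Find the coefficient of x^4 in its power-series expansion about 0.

1

Expand each factor separately, then convolve coefficients.
[x^0] = 0;  [x^1] = 0;  [x^2] = 2;  [x^3] = 0;  [x^4] = 1.
So c_4 = g^(4)(0)/4! = 1.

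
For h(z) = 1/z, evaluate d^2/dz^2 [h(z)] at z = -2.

-1/4

Compute the successive derivatives at the expansion point and divide by k!.
From the series, [(z + 2)^2] h = -1/8; multiply by 2! = 2 to get -1/4.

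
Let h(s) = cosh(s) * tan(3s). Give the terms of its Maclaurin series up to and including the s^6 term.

1481*s^5/40 + 21*s^3/2 + 3*s

Write out both Maclaurin series and multiply, keeping only the needed powers.
h(0) = 0
h′(0) = 3
h′′(0) = 0
h′′′(0) = 63
h^(4)(0) = 0
h^(5)(0) = 4443
h^(6)(0) = 0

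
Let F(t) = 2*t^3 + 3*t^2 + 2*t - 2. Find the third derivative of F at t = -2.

12

Differentiate repeatedly and evaluate at the center.
The coefficient of (t + 2)^3 in the expansion is 2, so F′′′(-2) = 3! * (2) = 12.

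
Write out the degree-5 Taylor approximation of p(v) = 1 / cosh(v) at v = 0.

Write the quotient as an unknown series and match coefficients against numerator = denominator · series.
p(0) = 1
p′(0) = 0
p′′(0) = -1
p′′′(0) = 0
p^(4)(0) = 5
p^(5)(0) = 0
Then c_k = p^(k)(0)/k! gives each Taylor coefficient.

5*v^4/24 - v^2/2 + 1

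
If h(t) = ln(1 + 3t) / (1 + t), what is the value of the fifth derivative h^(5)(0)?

10242

Expand each factor separately, then convolve coefficients.
From the series, [t^5] h = 1707/20; multiply by 5! = 120 to get 10242.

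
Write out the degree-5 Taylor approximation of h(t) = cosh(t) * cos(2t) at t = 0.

Write out both Maclaurin series and multiply, keeping only the needed powers.
h(0) = 1
h′(0) = 0
h′′(0) = -3
h′′′(0) = 0
h^(4)(0) = -7
h^(5)(0) = 0

-7*t^4/24 - 3*t^2/2 + 1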